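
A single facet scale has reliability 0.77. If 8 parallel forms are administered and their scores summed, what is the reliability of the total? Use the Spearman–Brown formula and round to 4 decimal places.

ρ_k = kρ / (1 + (k−1)ρ) = 8·0.77 / (1 + 7·0.77) = 6.160 / 6.390 = 0.9640.

0.9640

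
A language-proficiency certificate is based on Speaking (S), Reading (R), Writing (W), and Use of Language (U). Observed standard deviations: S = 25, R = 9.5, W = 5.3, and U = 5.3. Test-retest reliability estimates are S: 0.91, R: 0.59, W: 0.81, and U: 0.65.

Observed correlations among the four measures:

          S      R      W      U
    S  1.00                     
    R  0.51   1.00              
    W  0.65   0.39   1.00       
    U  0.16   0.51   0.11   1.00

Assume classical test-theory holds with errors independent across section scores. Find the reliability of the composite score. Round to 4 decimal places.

Var(S+R+W+U) = 25² + 9.5² + 5.3² + 5.3² + 2·[25·9.5·0.51 + 25·5.3·0.65 + 25·5.3·0.16 + 9.5·5.3·0.39 + 9.5·5.3·0.51 + 5.3·5.3·0.11] = 771.43 + 553.71 = 1325.14.
Under uncorrelated errors the observed covariances equal the true-score covariances, so only the own-variance terms attenuate.
True-score variance = [25²·0.91 + 9.5²·0.59 + 5.3²·0.81 + 5.3²·0.65] + 553.71 = 663.009 + 553.71 = 1216.72.
Reliability = 1216.72 / 1325.14 = 0.9182.

0.9182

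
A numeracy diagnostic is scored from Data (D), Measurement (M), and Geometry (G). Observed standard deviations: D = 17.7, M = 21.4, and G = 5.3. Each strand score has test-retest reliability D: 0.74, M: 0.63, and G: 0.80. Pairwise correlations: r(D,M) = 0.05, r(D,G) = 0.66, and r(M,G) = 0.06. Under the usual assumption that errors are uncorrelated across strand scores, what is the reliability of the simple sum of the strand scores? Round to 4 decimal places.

0.7368

Var(D+M+G) = 17.7² + 21.4² + 5.3² + 2·[17.7·21.4·0.05 + 17.7·5.3·0.66 + 21.4·5.3·0.06] = 799.34 + 175.318 = 974.658.
Because errors are independent across components, Cov(Tᵢ,Tⱼ) = Cov(Xᵢ,Xⱼ); the off-diagonal part of the true-score variance is the same as above.
True-score variance = [17.7²·0.74 + 21.4²·0.63 + 5.3²·0.80] + 175.318 = 542.821 + 175.318 = 718.139.
Reliability = 718.139 / 974.658 = 0.7368.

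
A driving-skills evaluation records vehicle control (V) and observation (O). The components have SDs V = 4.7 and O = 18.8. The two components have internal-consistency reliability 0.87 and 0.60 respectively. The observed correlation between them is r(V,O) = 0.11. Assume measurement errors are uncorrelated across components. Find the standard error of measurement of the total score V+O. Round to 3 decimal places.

12.010

Var(total) = 375.53 + 19.4392 = 394.969.
True-score variance = 231.282 + 19.4392 = 250.722, so reliability = 0.6348.
Error variance = 394.969 − 250.722 = 144.248; SEM = √144.248 = 12.010.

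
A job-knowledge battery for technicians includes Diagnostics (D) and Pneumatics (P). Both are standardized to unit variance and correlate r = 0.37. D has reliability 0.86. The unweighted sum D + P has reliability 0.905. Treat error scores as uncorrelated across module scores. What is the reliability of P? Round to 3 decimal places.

0.880

Var(D+P) = 2 + 2·0.37 = 2.740.
True-score variance = ρ_D + ρ_P + 2·0.37, so 0.905 = (0.86 + ρ_P + 0.74) / 2.740.
ρ_P = 0.905·2.740 − 0.86 − 0.74 = 0.880.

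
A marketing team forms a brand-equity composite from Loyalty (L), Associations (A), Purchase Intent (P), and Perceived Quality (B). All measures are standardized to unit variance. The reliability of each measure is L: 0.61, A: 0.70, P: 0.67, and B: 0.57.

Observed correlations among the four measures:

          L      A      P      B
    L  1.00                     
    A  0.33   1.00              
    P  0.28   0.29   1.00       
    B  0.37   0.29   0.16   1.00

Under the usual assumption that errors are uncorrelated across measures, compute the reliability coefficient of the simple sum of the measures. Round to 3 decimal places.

Var(L+A+P+B) = 4 + 2·[0.33 + 0.28 + 0.37 + 0.29 + 0.29 + 0.16] = 4 + 3.44 = 7.44.
With uncorrelated errors the cross-covariances are all true-score covariance, so they carry over unchanged; only the diagonal terms shrink to ρᵢσᵢ².
True-score variance = [0.61 + 0.70 + 0.67 + 0.57] + 3.44 = 2.55 + 3.44 = 5.99.
Reliability = 5.99 / 7.44 = 0.805.

0.805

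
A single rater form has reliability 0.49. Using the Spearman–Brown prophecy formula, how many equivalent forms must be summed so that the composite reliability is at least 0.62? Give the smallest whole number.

2

k ≥ ρ*(1−ρ₁)/(ρ₁(1−ρ*)) = 0.62·0.51 / (0.49·0.38) = 1.698.
Smallest integer k = 2.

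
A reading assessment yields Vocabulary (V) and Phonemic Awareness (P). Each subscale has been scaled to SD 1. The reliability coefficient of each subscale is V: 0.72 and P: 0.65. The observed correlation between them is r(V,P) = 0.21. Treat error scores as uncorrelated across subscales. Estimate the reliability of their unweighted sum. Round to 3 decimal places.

0.740

Var(V+P) = 2 + 2·[0.21] = 2 + 0.42 = 2.42.
With uncorrelated errors the cross-covariances are all true-score covariance, so they carry over unchanged; only the diagonal terms shrink to ρᵢσᵢ².
True-score variance = [0.72 + 0.65] + 0.42 = 1.37 + 0.42 = 1.79.
Reliability = 1.79 / 2.42 = 0.740.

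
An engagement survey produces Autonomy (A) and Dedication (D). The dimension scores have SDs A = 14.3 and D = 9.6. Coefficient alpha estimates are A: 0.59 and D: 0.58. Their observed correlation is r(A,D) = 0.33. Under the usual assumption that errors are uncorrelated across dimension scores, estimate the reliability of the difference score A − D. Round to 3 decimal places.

Var(A−D) = 14.3² + 9.6² − 2·14.3·9.6·0.33 = 296.65 − 90.6048 = 206.045.
Under uncorrelated errors the observed covariances equal the true-score covariances, so only the own-variance terms attenuate.
True-score variance = [14.3²·0.59 + 9.6²·0.58] − 90.6048 = 174.102 − 90.6048 = 83.4971.
Reliability = 83.4971 / 206.045 = 0.405.

0.405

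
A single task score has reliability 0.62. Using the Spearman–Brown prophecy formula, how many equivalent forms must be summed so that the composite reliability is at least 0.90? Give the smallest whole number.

6

k ≥ ρ*(1−ρ₁)/(ρ₁(1−ρ*)) = 0.90·0.38 / (0.62·0.10) = 5.516.
Smallest integer k = 6.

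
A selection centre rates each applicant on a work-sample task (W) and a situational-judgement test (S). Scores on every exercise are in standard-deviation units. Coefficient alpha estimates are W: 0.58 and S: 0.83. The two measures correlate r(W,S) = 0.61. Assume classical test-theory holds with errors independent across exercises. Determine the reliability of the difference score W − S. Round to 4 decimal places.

Var(W−S) = 1 + 1 − 2·0.61 = 2 − 1.22 = 0.78.
With uncorrelated errors the cross-covariances are all true-score covariance, so they carry over unchanged; only the diagonal terms shrink to ρᵢσᵢ².
True-score variance = [0.58 + 0.83] − 1.22 = 1.41 − 1.22 = 0.19.
Reliability = 0.19 / 0.78 = 0.2436.

0.2436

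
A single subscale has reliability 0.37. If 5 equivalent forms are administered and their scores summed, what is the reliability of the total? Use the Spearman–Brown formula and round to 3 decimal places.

ρ_k = kρ / (1 + (k−1)ρ) = 5·0.37 / (1 + 4·0.37) = 1.850 / 2.480 = 0.746.

0.746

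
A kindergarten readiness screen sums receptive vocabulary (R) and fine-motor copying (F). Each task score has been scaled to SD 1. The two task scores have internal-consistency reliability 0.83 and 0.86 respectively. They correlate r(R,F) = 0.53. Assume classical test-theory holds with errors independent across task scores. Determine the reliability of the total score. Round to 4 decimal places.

0.8987

Var(R+F) = 2 + 2·[0.53] = 2 + 1.06 = 3.06.
With uncorrelated errors the cross-covariances are all true-score covariance, so they carry over unchanged; only the diagonal terms shrink to ρᵢσᵢ².
True-score variance = [0.83 + 0.86] + 1.06 = 1.69 + 1.06 = 2.75.
Reliability = 2.75 / 3.06 = 0.8987.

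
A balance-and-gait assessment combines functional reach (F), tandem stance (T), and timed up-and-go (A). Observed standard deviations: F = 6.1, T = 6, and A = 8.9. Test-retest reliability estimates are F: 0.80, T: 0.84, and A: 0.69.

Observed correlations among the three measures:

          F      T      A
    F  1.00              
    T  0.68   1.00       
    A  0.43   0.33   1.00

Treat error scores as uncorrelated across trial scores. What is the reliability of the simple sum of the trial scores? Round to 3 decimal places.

0.867

Var(F+T+A) = 6.1² + 6² + 8.9² + 2·[6.1·6·0.68 + 6.1·8.9·0.43 + 6·8.9·0.33] = 152.42 + 131.709 = 284.129.
Under uncorrelated errors the observed covariances equal the true-score covariances, so only the own-variance terms attenuate.
True-score variance = [6.1²·0.80 + 6²·0.84 + 8.9²·0.69] + 131.709 = 114.663 + 131.709 = 246.372.
Reliability = 246.372 / 284.129 = 0.867.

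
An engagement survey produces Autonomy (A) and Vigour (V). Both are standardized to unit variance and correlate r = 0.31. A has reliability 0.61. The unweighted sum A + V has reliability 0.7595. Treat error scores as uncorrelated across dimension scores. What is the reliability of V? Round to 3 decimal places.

0.760

Var(A+V) = 2 + 2·0.31 = 2.620.
True-score variance = ρ_A + ρ_V + 2·0.31, so 0.7595 = (0.61 + ρ_V + 0.62) / 2.620.
ρ_V = 0.7595·2.620 − 0.61 − 0.62 = 0.760.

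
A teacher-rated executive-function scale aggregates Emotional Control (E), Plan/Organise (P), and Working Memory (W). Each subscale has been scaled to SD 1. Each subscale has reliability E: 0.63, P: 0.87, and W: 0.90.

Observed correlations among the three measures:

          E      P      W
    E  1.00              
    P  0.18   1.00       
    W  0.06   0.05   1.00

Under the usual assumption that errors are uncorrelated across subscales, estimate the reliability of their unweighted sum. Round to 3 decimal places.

0.832

Var(E+P+W) = 3 + 2·[0.18 + 0.06 + 0.05] = 3 + 0.58 = 3.58.
Under uncorrelated errors the observed covariances equal the true-score covariances, so only the own-variance terms attenuate.
True-score variance = [0.63 + 0.87 + 0.90] + 0.58 = 2.4 + 0.58 = 2.98.
Reliability = 2.98 / 3.58 = 0.832.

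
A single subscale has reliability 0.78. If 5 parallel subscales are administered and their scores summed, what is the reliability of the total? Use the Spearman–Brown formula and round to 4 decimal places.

ρ_k = kρ / (1 + (k−1)ρ) = 5·0.78 / (1 + 4·0.78) = 3.900 / 4.120 = 0.9466.

0.9466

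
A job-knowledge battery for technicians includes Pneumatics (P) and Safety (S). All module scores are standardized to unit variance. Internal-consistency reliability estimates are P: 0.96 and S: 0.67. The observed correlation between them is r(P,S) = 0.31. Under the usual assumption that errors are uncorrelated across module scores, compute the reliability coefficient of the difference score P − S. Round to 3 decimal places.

Var(P−S) = 1 + 1 − 2·0.31 = 2 − 0.62 = 1.38.
Under uncorrelated errors the observed covariances equal the true-score covariances, so only the own-variance terms attenuate.
True-score variance = [0.96 + 0.67] − 0.62 = 1.63 − 0.62 = 1.01.
Reliability = 1.01 / 1.38 = 0.732.

0.732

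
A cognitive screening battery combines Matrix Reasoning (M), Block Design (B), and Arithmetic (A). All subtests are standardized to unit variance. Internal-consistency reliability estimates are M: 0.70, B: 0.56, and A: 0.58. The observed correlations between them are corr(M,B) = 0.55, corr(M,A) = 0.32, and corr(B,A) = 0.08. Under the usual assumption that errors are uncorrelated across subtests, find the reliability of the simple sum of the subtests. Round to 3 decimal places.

0.763

Var(M+B+A) = 3 + 2·[0.55 + 0.32 + 0.08] = 3 + 1.9 = 4.9.
With uncorrelated errors the cross-covariances are all true-score covariance, so they carry over unchanged; only the diagonal terms shrink to ρᵢσᵢ².
True-score variance = [0.70 + 0.56 + 0.58] + 1.9 = 1.84 + 1.9 = 3.74.
Reliability = 3.74 / 4.9 = 0.763.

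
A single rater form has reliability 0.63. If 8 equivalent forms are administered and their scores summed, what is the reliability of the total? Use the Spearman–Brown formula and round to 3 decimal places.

ρ_k = kρ / (1 + (k−1)ρ) = 8·0.63 / (1 + 7·0.63) = 5.040 / 5.410 = 0.932.

0.932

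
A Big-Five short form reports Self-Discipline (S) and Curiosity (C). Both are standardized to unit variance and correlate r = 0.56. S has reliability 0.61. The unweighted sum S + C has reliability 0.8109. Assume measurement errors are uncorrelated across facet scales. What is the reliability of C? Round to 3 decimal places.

0.800

Var(S+C) = 2 + 2·0.56 = 3.120.
True-score variance = ρ_S + ρ_C + 2·0.56, so 0.8109 = (0.61 + ρ_C + 1.12) / 3.120.
ρ_C = 0.8109·3.120 − 0.61 − 1.12 = 0.800.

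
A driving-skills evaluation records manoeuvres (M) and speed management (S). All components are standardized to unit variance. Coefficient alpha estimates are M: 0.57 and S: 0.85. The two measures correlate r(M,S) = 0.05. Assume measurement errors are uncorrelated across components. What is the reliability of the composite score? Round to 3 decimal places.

0.724

Var(M+S) = 2 + 2·[0.05] = 2 + 0.1 = 2.1.
Under uncorrelated errors the observed covariances equal the true-score covariances, so only the own-variance terms attenuate.
True-score variance = [0.57 + 0.85] + 0.1 = 1.42 + 0.1 = 1.52.
Reliability = 1.52 / 2.1 = 0.724.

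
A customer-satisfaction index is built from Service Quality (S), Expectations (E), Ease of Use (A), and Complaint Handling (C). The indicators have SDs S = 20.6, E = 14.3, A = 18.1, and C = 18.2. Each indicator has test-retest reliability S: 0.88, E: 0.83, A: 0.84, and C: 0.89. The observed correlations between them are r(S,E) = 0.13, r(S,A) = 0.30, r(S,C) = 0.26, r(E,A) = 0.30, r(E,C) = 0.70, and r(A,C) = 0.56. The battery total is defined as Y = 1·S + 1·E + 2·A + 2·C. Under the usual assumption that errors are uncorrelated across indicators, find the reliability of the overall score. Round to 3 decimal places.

0.934

Var(Y) = 20.6² + 14.3² + 2²·18.1² + 2²·18.2² + 2·[20.6·14.3·0.13 + 2·20.6·18.1·0.30 + 2·20.6·18.2·0.26 + 2·14.3·18.1·0.30 + 2·14.3·18.2·0.70 + 4·18.1·18.2·0.56] = 3264.25 + 3429.07 = 6693.32.
With uncorrelated errors the cross-covariances are all true-score covariance, so they carry over unchanged; only the diagonal terms shrink to ρᵢσᵢ².
True-score variance = [20.6²·0.88 + 14.3²·0.83 + 2²·18.1²·0.84 + 2²·18.2²·0.89] + 3429.07 = 2823.15 + 3429.07 = 6252.21.
Reliability = 6252.21 / 6693.32 = 0.934.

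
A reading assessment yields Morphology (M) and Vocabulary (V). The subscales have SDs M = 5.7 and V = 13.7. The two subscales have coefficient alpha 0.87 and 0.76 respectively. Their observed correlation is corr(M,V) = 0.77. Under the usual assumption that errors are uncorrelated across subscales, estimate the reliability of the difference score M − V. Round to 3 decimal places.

0.507

Var(M−V) = 5.7² + 13.7² − 2·5.7·13.7·0.77 = 220.18 − 120.259 = 99.9214.
Because errors are independent across components, Cov(Tᵢ,Tⱼ) = Cov(Xᵢ,Xⱼ); the off-diagonal part of the true-score variance is the same as above.
True-score variance = [5.7²·0.87 + 13.7²·0.76] − 120.259 = 170.911 − 120.259 = 50.6521.
Reliability = 50.6521 / 99.9214 = 0.507.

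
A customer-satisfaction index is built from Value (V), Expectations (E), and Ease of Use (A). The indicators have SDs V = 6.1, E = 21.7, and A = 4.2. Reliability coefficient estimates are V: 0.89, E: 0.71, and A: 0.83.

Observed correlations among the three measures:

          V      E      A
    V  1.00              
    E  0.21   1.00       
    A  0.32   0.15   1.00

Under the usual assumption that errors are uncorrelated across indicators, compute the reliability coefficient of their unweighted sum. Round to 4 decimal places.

Var(V+E+A) = 6.1² + 21.7² + 4.2² + 2·[6.1·21.7·0.21 + 6.1·4.2·0.32 + 21.7·4.2·0.15] = 525.74 + 99.3342 = 625.074.
With uncorrelated errors the cross-covariances are all true-score covariance, so they carry over unchanged; only the diagonal terms shrink to ρᵢσᵢ².
True-score variance = [6.1²·0.89 + 21.7²·0.71 + 4.2²·0.83] + 99.3342 = 382.09 + 99.3342 = 481.424.
Reliability = 481.424 / 625.074 = 0.7702.

0.7702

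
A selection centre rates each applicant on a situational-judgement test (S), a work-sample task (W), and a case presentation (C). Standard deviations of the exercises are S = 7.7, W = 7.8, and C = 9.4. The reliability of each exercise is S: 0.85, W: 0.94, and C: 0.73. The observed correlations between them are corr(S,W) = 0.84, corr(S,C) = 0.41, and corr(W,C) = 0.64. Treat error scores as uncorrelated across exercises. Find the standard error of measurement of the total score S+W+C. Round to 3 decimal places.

Var(total) = 208.49 + 254.102 = 462.592.
True-score variance = 172.089 + 254.102 = 426.191, so reliability = 0.9213.
Error variance = 462.592 − 426.191 = 36.4011; SEM = √36.4011 = 6.033.

6.033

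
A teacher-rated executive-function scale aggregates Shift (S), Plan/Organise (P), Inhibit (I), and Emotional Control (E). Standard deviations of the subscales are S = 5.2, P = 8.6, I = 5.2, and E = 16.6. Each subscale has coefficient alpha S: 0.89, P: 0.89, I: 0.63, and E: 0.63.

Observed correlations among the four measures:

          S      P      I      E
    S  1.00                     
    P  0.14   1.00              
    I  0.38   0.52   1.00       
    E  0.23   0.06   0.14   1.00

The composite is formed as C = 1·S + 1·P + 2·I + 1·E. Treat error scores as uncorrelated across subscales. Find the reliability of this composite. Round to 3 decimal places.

Var(C) = 5.2² + 8.6² + 2²·5.2² + 16.6² + 2·[5.2·8.6·0.14 + 2·5.2·5.2·0.38 + 5.2·16.6·0.23 + 2·8.6·5.2·0.52 + 8.6·16.6·0.06 + 2·5.2·16.6·0.14] = 484.72 + 251.818 = 736.538.
Because errors are independent across components, Cov(Tᵢ,Tⱼ) = Cov(Xᵢ,Xⱼ); the off-diagonal part of the true-score variance is the same as above.
True-score variance = [5.2²·0.89 + 8.6²·0.89 + 2²·5.2²·0.63 + 16.6²·0.63] + 251.818 = 331.634 + 251.818 = 583.451.
Reliability = 583.451 / 736.538 = 0.792.

0.792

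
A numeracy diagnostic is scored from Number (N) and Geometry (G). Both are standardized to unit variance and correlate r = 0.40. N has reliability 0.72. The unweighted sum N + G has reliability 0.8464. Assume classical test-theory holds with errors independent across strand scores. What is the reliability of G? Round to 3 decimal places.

Var(N+G) = 2 + 2·0.40 = 2.800.
True-score variance = ρ_N + ρ_G + 2·0.40, so 0.8464 = (0.72 + ρ_G + 0.80) / 2.800.
ρ_G = 0.8464·2.800 − 0.72 − 0.80 = 0.850.

0.850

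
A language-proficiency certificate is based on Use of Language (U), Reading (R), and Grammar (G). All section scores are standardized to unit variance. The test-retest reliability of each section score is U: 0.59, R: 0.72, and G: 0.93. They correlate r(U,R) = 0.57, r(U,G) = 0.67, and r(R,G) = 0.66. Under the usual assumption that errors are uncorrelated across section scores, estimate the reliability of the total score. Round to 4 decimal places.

Var(U+R+G) = 3 + 2·[0.57 + 0.67 + 0.66] = 3 + 3.8 = 6.8.
Under uncorrelated errors the observed covariances equal the true-score covariances, so only the own-variance terms attenuate.
True-score variance = [0.59 + 0.72 + 0.93] + 3.8 = 2.24 + 3.8 = 6.04.
Reliability = 6.04 / 6.8 = 0.8882.

0.8882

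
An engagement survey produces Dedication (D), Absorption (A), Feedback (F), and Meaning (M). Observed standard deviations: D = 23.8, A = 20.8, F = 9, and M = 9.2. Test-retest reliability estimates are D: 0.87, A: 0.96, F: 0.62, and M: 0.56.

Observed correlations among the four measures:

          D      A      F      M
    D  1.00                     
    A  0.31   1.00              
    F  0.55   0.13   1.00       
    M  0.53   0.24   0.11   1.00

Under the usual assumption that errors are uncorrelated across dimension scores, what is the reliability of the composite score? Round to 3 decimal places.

0.924

Var(D+A+F+M) = 23.8² + 20.8² + 9² + 9.2² + 2·[23.8·20.8·0.31 + 23.8·9·0.55 + 23.8·9.2·0.53 + 20.8·9·0.13 + 20.8·9.2·0.24 + 9·9.2·0.11] = 1164.72 + 933.383 = 2098.1.
With uncorrelated errors the cross-covariances are all true-score covariance, so they carry over unchanged; only the diagonal terms shrink to ρᵢσᵢ².
True-score variance = [23.8²·0.87 + 20.8²·0.96 + 9²·0.62 + 9.2²·0.56] + 933.383 = 1005.76 + 933.383 = 1939.14.
Reliability = 1939.14 / 2098.1 = 0.924.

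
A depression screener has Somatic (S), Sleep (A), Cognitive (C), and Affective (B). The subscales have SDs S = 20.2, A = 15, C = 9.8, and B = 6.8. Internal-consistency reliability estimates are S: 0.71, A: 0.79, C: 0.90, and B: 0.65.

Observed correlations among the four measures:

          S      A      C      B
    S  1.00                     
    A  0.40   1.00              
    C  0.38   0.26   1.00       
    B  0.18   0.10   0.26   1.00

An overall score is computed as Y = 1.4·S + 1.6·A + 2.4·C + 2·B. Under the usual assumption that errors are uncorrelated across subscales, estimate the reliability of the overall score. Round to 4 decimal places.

Var(Y) = 1.4²·20.2² + 1.6²·15² + 2.4²·9.8² + 2²·6.8² + 2·[2.24·20.2·15·0.40 + 3.36·20.2·9.8·0.38 + 2.8·20.2·6.8·0.18 + 3.84·15·9.8·0.26 + 3.2·15·6.8·0.10 + 4.8·9.8·6.8·0.26] = 2113.91 + 1712.09 = 3826.
With uncorrelated errors the cross-covariances are all true-score covariance, so they carry over unchanged; only the diagonal terms shrink to ρᵢσᵢ².
True-score variance = [1.4²·20.2²·0.71 + 1.6²·15²·0.79 + 2.4²·9.8²·0.90 + 2²·6.8²·0.65] + 1712.09 = 1640.96 + 1712.09 = 3353.05.
Reliability = 3353.05 / 3826 = 0.8764.

0.8764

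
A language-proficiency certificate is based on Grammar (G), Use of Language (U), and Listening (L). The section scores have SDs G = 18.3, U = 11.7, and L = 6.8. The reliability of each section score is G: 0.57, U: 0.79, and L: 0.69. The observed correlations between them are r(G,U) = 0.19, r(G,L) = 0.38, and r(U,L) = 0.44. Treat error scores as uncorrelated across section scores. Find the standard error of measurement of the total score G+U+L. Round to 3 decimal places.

13.678

Var(total) = 518.02 + 245.949 = 763.969.
True-score variance = 330.936 + 245.949 = 576.885, so reliability = 0.7551.
Error variance = 763.969 − 576.885 = 187.084; SEM = √187.084 = 13.678.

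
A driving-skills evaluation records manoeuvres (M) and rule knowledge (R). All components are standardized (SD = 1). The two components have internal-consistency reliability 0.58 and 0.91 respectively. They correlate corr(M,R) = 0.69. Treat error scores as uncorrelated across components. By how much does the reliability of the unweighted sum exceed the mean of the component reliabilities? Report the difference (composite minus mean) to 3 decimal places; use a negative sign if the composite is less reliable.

0.104

Var(sum) = 2 + 1.38 = 3.38; true-score variance = 1.49 + 1.38 = 2.87; composite reliability = 0.8491.
Mean component reliability = 0.7450.
Difference = 0.8491 − 0.7450 = 0.104.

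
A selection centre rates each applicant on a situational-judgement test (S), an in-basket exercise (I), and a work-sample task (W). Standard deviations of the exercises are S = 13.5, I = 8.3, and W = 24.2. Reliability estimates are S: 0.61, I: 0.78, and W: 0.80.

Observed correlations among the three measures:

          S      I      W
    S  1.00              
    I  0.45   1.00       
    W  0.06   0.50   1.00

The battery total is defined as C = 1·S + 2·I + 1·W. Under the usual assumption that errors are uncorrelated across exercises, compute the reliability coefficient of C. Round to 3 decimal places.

0.852

Var(C) = 13.5² + 2²·8.3² + 24.2² + 2·[2·13.5·8.3·0.45 + 13.5·24.2·0.06 + 2·8.3·24.2·0.50] = 1043.45 + 642.614 = 1686.06.
With uncorrelated errors the cross-covariances are all true-score covariance, so they carry over unchanged; only the diagonal terms shrink to ρᵢσᵢ².
True-score variance = [13.5²·0.61 + 2²·8.3²·0.78 + 24.2²·0.80] + 642.614 = 794.621 + 642.614 = 1437.24.
Reliability = 1437.24 / 1686.06 = 0.852.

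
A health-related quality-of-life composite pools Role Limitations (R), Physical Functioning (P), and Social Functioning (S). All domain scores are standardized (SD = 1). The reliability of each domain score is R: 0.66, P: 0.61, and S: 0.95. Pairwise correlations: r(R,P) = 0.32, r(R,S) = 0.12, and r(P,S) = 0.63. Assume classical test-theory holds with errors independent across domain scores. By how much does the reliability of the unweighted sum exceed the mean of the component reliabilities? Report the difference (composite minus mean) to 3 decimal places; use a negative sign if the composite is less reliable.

0.108

Var(sum) = 3 + 2.14 = 5.14; true-score variance = 2.22 + 2.14 = 4.36; composite reliability = 0.8482.
Mean component reliability = 0.7400.
Difference = 0.8482 − 0.7400 = 0.108.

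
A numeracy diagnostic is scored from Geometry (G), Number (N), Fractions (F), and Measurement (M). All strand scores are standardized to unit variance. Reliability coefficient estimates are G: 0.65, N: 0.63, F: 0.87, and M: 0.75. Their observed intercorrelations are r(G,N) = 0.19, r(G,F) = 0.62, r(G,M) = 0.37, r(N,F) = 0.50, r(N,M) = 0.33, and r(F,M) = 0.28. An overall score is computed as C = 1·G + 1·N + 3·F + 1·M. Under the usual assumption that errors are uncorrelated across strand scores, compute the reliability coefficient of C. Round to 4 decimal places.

Var(C) = 1 + 1 + 3² + 1 + 2·[0.19 + 3·0.62 + 0.37 + 3·0.50 + 0.33 + 3·0.28] = 12 + 10.18 = 22.18.
Under uncorrelated errors the observed covariances equal the true-score covariances, so only the own-variance terms attenuate.
True-score variance = [0.65 + 0.63 + 3²·0.87 + 0.75] + 10.18 = 9.86 + 10.18 = 20.04.
Reliability = 20.04 / 22.18 = 0.9035.

0.9035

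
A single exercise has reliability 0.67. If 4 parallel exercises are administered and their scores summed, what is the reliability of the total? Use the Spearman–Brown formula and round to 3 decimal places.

0.890

ρ_k = kρ / (1 + (k−1)ρ) = 4·0.67 / (1 + 3·0.67) = 2.680 / 3.010 = 0.890.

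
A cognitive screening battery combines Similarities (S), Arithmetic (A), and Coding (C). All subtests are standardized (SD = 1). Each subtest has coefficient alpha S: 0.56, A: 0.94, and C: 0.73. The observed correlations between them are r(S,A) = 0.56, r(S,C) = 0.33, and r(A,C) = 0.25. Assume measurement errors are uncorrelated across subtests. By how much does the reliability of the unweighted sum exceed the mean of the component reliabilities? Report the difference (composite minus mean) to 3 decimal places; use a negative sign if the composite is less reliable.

0.111

Var(sum) = 3 + 2.28 = 5.28; true-score variance = 2.23 + 2.28 = 4.51; composite reliability = 0.8542.
Mean component reliability = 0.7433.
Difference = 0.8542 − 0.7433 = 0.111.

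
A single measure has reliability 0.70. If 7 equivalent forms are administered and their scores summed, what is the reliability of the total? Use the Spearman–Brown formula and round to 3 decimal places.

0.942

ρ_k = kρ / (1 + (k−1)ρ) = 7·0.70 / (1 + 6·0.70) = 4.900 / 5.200 = 0.942.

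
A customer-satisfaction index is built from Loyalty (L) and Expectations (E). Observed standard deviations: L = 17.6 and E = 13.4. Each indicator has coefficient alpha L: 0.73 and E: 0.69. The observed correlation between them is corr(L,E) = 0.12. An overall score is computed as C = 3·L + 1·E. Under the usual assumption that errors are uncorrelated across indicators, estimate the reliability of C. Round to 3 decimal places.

0.742

Var(C) = 3²·17.6² + 13.4² + 2·[3·17.6·13.4·0.12] = 2967.4 + 169.805 = 3137.2.
Under uncorrelated errors the observed covariances equal the true-score covariances, so only the own-variance terms attenuate.
True-score variance = [3²·17.6²·0.73 + 13.4²·0.69] + 169.805 = 2159.02 + 169.805 = 2328.82.
Reliability = 2328.82 / 3137.2 = 0.742.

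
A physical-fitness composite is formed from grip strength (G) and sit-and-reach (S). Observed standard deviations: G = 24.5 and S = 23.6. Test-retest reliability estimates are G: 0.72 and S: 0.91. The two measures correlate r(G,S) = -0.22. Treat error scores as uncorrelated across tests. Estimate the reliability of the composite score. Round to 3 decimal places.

0.758

Var(G+S) = 24.5² + 23.6² + 2·[24.5·23.6·(-0.22)] = 1157.21 − 254.408 = 902.802.
Because errors are independent across components, Cov(Tᵢ,Tⱼ) = Cov(Xᵢ,Xⱼ); the off-diagonal part of the true-score variance is the same as above.
True-score variance = [24.5²·0.72 + 23.6²·0.91] − 254.408 = 939.014 − 254.408 = 684.606.
Reliability = 684.606 / 902.802 = 0.758.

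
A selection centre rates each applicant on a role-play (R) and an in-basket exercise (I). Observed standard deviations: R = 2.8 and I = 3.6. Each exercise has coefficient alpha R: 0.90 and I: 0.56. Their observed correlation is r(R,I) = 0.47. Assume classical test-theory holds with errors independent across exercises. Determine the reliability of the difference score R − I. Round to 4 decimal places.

0.4272

Var(R−I) = 2.8² + 3.6² − 2·2.8·3.6·0.47 = 20.8 − 9.4752 = 11.3248.
Under uncorrelated errors the observed covariances equal the true-score covariances, so only the own-variance terms attenuate.
True-score variance = [2.8²·0.90 + 3.6²·0.56] − 9.4752 = 14.3136 − 9.4752 = 4.8384.
Reliability = 4.8384 / 11.3248 = 0.4272.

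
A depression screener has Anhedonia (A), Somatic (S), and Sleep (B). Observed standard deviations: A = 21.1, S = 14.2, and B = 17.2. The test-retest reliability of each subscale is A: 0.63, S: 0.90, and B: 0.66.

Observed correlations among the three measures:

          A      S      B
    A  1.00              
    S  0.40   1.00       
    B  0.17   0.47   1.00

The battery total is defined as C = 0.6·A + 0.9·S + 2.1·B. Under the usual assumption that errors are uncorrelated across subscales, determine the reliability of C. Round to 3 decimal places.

0.779

Var(C) = 0.6²·21.1² + 0.9²·14.2² + 2.1²·17.2² + 2·[0.54·21.1·14.2·0.40 + 1.26·21.1·17.2·0.17 + 1.89·14.2·17.2·0.47] = 1628.26 + 718.828 = 2347.09.
With uncorrelated errors the cross-covariances are all true-score covariance, so they carry over unchanged; only the diagonal terms shrink to ρᵢσᵢ².
True-score variance = [0.6²·21.1²·0.63 + 0.9²·14.2²·0.90 + 2.1²·17.2²·0.66] + 718.828 = 1109.04 + 718.828 = 1827.87.
Reliability = 1827.87 / 2347.09 = 0.779.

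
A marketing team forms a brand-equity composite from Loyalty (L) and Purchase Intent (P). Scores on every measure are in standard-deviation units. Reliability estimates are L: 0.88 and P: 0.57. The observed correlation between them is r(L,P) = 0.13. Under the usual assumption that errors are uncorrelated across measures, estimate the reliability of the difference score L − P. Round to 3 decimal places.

Var(L−P) = 1 + 1 − 2·0.13 = 2 − 0.26 = 1.74.
Because errors are independent across components, Cov(Tᵢ,Tⱼ) = Cov(Xᵢ,Xⱼ); the off-diagonal part of the true-score variance is the same as above.
True-score variance = [0.88 + 0.57] − 0.26 = 1.45 − 0.26 = 1.19.
Reliability = 1.19 / 1.74 = 0.684.

0.684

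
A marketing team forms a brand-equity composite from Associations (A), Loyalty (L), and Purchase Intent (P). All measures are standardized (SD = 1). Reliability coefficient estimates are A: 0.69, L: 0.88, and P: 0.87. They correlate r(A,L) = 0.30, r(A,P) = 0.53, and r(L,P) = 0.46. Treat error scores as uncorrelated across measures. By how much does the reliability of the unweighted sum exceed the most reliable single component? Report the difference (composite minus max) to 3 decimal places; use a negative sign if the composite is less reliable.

0.020

Var(sum) = 3 + 2.58 = 5.58; true-score variance = 2.44 + 2.58 = 5.02; composite reliability = 0.8996.
Max component reliability = 0.8800.
Difference = 0.8996 − 0.8800 = 0.020.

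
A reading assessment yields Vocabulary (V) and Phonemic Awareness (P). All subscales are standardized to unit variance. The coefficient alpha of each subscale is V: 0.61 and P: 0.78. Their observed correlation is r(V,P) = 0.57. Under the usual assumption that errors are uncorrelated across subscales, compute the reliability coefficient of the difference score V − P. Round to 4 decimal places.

0.2907

Var(V−P) = 1 + 1 − 2·0.57 = 2 − 1.14 = 0.86.
Because errors are independent across components, Cov(Tᵢ,Tⱼ) = Cov(Xᵢ,Xⱼ); the off-diagonal part of the true-score variance is the same as above.
True-score variance = [0.61 + 0.78] − 1.14 = 1.39 − 1.14 = 0.25.
Reliability = 0.25 / 0.86 = 0.2907.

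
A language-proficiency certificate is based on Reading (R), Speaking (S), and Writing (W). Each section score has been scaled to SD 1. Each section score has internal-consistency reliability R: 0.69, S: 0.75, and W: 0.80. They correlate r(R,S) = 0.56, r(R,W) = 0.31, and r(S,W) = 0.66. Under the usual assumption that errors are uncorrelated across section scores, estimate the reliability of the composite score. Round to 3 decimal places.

Var(R+S+W) = 3 + 2·[0.56 + 0.31 + 0.66] = 3 + 3.06 = 6.06.
Under uncorrelated errors the observed covariances equal the true-score covariances, so only the own-variance terms attenuate.
True-score variance = [0.69 + 0.75 + 0.80] + 3.06 = 2.24 + 3.06 = 5.3.
Reliability = 5.3 / 6.06 = 0.875.

0.875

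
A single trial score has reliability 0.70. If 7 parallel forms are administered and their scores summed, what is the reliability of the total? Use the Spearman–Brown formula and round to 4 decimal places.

ρ_k = kρ / (1 + (k−1)ρ) = 7·0.70 / (1 + 6·0.70) = 4.900 / 5.200 = 0.9423.

0.9423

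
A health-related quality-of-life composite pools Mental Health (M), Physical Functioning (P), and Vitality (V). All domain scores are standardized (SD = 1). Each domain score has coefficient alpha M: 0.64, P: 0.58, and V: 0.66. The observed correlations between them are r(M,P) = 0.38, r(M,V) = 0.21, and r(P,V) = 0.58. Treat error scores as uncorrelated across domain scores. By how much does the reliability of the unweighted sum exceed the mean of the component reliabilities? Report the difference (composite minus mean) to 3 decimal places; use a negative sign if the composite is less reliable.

Var(sum) = 3 + 2.34 = 5.34; true-score variance = 1.88 + 2.34 = 4.22; composite reliability = 0.7903.
Mean component reliability = 0.6267.
Difference = 0.7903 − 0.6267 = 0.164.

0.164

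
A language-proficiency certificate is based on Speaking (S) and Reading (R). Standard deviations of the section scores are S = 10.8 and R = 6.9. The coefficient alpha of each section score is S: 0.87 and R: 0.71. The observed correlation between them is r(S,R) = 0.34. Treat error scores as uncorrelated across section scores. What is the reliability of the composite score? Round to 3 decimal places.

Var(S+R) = 10.8² + 6.9² + 2·[10.8·6.9·0.34] = 164.25 + 50.6736 = 214.924.
Because errors are independent across components, Cov(Tᵢ,Tⱼ) = Cov(Xᵢ,Xⱼ); the off-diagonal part of the true-score variance is the same as above.
True-score variance = [10.8²·0.87 + 6.9²·0.71] + 50.6736 = 135.28 + 50.6736 = 185.954.
Reliability = 185.954 / 214.924 = 0.865.

0.865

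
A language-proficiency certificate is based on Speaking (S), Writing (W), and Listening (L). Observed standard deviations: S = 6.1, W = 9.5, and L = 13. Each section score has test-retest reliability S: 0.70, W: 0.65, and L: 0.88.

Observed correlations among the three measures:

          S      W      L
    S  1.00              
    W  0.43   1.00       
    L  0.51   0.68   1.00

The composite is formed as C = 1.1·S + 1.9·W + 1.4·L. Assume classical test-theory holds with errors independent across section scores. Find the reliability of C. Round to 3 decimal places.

Var(C) = 1.1²·6.1² + 1.9²·9.5² + 1.4²·13² + 2·[2.09·6.1·9.5·0.43 + 1.54·6.1·13·0.51 + 2.66·9.5·13·0.68] = 702.067 + 675.497 = 1377.56.
Because errors are independent across components, Cov(Tᵢ,Tⱼ) = Cov(Xᵢ,Xⱼ); the off-diagonal part of the true-score variance is the same as above.
True-score variance = [1.1²·6.1²·0.70 + 1.9²·9.5²·0.65 + 1.4²·13²·0.88] + 675.497 = 534.78 + 675.497 = 1210.28.
Reliability = 1210.28 / 1377.56 = 0.879.

0.879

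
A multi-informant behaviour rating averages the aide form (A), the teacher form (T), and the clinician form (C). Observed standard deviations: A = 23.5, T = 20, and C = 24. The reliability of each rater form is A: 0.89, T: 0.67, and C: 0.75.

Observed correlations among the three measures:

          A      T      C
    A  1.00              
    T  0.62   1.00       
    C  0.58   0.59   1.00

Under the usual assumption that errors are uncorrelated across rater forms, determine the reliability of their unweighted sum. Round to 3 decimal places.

Var(A+T+C) = 23.5² + 20² + 24² + 2·[23.5·20·0.62 + 23.5·24·0.58 + 20·24·0.59] = 1528.25 + 1803.44 = 3331.69.
Under uncorrelated errors the observed covariances equal the true-score covariances, so only the own-variance terms attenuate.
True-score variance = [23.5²·0.89 + 20²·0.67 + 24²·0.75] + 1803.44 = 1191.5 + 1803.44 = 2994.94.
Reliability = 2994.94 / 3331.69 = 0.899.

0.899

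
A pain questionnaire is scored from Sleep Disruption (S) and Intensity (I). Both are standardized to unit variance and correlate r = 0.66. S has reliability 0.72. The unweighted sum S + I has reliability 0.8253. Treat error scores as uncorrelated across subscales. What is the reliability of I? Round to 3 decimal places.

0.700

Var(S+I) = 2 + 2·0.66 = 3.320.
True-score variance = ρ_S + ρ_I + 2·0.66, so 0.8253 = (0.72 + ρ_I + 1.32) / 3.320.
ρ_I = 0.8253·3.320 − 0.72 − 1.32 = 0.700.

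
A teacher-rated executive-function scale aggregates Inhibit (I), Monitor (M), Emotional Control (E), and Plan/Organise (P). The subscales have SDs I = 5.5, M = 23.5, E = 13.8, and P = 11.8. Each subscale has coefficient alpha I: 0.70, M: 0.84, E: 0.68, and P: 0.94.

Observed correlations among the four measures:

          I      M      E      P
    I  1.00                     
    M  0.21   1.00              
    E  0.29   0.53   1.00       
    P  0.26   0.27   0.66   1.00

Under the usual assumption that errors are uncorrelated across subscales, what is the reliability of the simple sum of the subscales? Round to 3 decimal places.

Var(I+M+E+P) = 5.5² + 23.5² + 13.8² + 11.8² + 2·[5.5·23.5·0.21 + 5.5·13.8·0.29 + 5.5·11.8·0.26 + 23.5·13.8·0.53 + 23.5·11.8·0.27 + 13.8·11.8·0.66] = 912.18 + 840.504 = 1752.68.
Because errors are independent across components, Cov(Tᵢ,Tⱼ) = Cov(Xᵢ,Xⱼ); the off-diagonal part of the true-score variance is the same as above.
True-score variance = [5.5²·0.70 + 23.5²·0.84 + 13.8²·0.68 + 11.8²·0.94] + 840.504 = 745.45 + 840.504 = 1585.95.
Reliability = 1585.95 / 1752.68 = 0.905.

0.905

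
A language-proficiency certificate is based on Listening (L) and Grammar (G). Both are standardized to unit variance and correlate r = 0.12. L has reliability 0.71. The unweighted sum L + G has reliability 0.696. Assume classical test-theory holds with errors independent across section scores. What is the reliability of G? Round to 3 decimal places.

Var(L+G) = 2 + 2·0.12 = 2.240.
True-score variance = ρ_L + ρ_G + 2·0.12, so 0.696 = (0.71 + ρ_G + 0.24) / 2.240.
ρ_G = 0.696·2.240 − 0.71 − 0.24 = 0.609.

0.609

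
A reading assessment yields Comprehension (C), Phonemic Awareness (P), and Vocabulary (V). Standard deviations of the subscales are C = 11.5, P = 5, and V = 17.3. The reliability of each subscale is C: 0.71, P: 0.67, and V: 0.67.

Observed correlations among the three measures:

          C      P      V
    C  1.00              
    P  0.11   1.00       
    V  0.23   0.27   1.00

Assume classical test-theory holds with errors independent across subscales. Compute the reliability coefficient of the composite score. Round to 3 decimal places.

Var(C+P+V) = 11.5² + 5² + 17.3² + 2·[11.5·5·0.11 + 11.5·17.3·0.23 + 5·17.3·0.27] = 456.54 + 150.877 = 607.417.
Because errors are independent across components, Cov(Tᵢ,Tⱼ) = Cov(Xᵢ,Xⱼ); the off-diagonal part of the true-score variance is the same as above.
True-score variance = [11.5²·0.71 + 5²·0.67 + 17.3²·0.67] + 150.877 = 311.172 + 150.877 = 462.049.
Reliability = 462.049 / 607.417 = 0.761.

0.761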